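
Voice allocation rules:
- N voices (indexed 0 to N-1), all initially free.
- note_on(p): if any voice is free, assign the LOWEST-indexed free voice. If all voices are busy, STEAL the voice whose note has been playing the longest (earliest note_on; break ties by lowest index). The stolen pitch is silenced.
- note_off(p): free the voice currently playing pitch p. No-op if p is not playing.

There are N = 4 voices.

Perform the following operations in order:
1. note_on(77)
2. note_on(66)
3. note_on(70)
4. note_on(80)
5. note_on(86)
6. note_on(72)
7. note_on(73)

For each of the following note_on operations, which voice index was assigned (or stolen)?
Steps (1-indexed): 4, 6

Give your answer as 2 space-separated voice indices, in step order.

Answer: 3 1

Derivation:
Op 1: note_on(77): voice 0 is free -> assigned | voices=[77 - - -]
Op 2: note_on(66): voice 1 is free -> assigned | voices=[77 66 - -]
Op 3: note_on(70): voice 2 is free -> assigned | voices=[77 66 70 -]
Op 4: note_on(80): voice 3 is free -> assigned | voices=[77 66 70 80]
Op 5: note_on(86): all voices busy, STEAL voice 0 (pitch 77, oldest) -> assign | voices=[86 66 70 80]
Op 6: note_on(72): all voices busy, STEAL voice 1 (pitch 66, oldest) -> assign | voices=[86 72 70 80]
Op 7: note_on(73): all voices busy, STEAL voice 2 (pitch 70, oldest) -> assign | voices=[86 72 73 80]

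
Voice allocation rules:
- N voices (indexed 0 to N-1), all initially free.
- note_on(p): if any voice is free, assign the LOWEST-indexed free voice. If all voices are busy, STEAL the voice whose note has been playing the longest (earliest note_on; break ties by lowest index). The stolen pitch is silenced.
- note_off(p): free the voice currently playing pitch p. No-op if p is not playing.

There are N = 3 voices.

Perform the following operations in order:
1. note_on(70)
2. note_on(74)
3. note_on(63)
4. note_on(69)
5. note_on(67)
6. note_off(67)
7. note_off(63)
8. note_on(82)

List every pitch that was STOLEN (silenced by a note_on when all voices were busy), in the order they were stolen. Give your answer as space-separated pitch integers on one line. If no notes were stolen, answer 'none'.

Op 1: note_on(70): voice 0 is free -> assigned | voices=[70 - -]
Op 2: note_on(74): voice 1 is free -> assigned | voices=[70 74 -]
Op 3: note_on(63): voice 2 is free -> assigned | voices=[70 74 63]
Op 4: note_on(69): all voices busy, STEAL voice 0 (pitch 70, oldest) -> assign | voices=[69 74 63]
Op 5: note_on(67): all voices busy, STEAL voice 1 (pitch 74, oldest) -> assign | voices=[69 67 63]
Op 6: note_off(67): free voice 1 | voices=[69 - 63]
Op 7: note_off(63): free voice 2 | voices=[69 - -]
Op 8: note_on(82): voice 1 is free -> assigned | voices=[69 82 -]

Answer: 70 74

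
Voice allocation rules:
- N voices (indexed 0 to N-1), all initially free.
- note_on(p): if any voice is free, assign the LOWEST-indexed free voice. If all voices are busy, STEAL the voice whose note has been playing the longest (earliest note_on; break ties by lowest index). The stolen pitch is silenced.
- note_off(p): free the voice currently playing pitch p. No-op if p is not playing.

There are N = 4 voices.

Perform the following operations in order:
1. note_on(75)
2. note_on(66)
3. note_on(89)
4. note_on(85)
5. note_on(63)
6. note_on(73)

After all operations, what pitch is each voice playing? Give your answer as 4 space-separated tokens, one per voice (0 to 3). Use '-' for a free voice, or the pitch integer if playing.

Answer: 63 73 89 85

Derivation:
Op 1: note_on(75): voice 0 is free -> assigned | voices=[75 - - -]
Op 2: note_on(66): voice 1 is free -> assigned | voices=[75 66 - -]
Op 3: note_on(89): voice 2 is free -> assigned | voices=[75 66 89 -]
Op 4: note_on(85): voice 3 is free -> assigned | voices=[75 66 89 85]
Op 5: note_on(63): all voices busy, STEAL voice 0 (pitch 75, oldest) -> assign | voices=[63 66 89 85]
Op 6: note_on(73): all voices busy, STEAL voice 1 (pitch 66, oldest) -> assign | voices=[63 73 89 85]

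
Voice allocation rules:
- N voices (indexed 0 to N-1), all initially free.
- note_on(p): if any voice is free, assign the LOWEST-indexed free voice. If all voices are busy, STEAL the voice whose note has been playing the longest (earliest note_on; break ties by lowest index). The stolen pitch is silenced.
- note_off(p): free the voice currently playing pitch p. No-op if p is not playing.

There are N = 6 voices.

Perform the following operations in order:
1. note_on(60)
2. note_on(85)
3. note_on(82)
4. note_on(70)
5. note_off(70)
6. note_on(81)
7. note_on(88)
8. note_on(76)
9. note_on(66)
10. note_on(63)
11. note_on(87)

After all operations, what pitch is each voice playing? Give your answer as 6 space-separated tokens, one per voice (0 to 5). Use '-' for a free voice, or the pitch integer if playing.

Op 1: note_on(60): voice 0 is free -> assigned | voices=[60 - - - - -]
Op 2: note_on(85): voice 1 is free -> assigned | voices=[60 85 - - - -]
Op 3: note_on(82): voice 2 is free -> assigned | voices=[60 85 82 - - -]
Op 4: note_on(70): voice 3 is free -> assigned | voices=[60 85 82 70 - -]
Op 5: note_off(70): free voice 3 | voices=[60 85 82 - - -]
Op 6: note_on(81): voice 3 is free -> assigned | voices=[60 85 82 81 - -]
Op 7: note_on(88): voice 4 is free -> assigned | voices=[60 85 82 81 88 -]
Op 8: note_on(76): voice 5 is free -> assigned | voices=[60 85 82 81 88 76]
Op 9: note_on(66): all voices busy, STEAL voice 0 (pitch 60, oldest) -> assign | voices=[66 85 82 81 88 76]
Op 10: note_on(63): all voices busy, STEAL voice 1 (pitch 85, oldest) -> assign | voices=[66 63 82 81 88 76]
Op 11: note_on(87): all voices busy, STEAL voice 2 (pitch 82, oldest) -> assign | voices=[66 63 87 81 88 76]

Answer: 66 63 87 81 88 76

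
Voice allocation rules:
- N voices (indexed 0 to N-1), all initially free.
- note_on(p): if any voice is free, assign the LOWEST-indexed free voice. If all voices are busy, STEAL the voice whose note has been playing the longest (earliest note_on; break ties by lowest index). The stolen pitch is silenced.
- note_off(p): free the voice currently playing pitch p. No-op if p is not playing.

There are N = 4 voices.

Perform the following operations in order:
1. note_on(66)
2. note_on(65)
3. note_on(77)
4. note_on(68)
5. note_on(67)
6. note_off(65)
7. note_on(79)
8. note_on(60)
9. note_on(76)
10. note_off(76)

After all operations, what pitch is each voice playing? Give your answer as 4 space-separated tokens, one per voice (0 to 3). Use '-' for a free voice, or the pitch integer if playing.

Op 1: note_on(66): voice 0 is free -> assigned | voices=[66 - - -]
Op 2: note_on(65): voice 1 is free -> assigned | voices=[66 65 - -]
Op 3: note_on(77): voice 2 is free -> assigned | voices=[66 65 77 -]
Op 4: note_on(68): voice 3 is free -> assigned | voices=[66 65 77 68]
Op 5: note_on(67): all voices busy, STEAL voice 0 (pitch 66, oldest) -> assign | voices=[67 65 77 68]
Op 6: note_off(65): free voice 1 | voices=[67 - 77 68]
Op 7: note_on(79): voice 1 is free -> assigned | voices=[67 79 77 68]
Op 8: note_on(60): all voices busy, STEAL voice 2 (pitch 77, oldest) -> assign | voices=[67 79 60 68]
Op 9: note_on(76): all voices busy, STEAL voice 3 (pitch 68, oldest) -> assign | voices=[67 79 60 76]
Op 10: note_off(76): free voice 3 | voices=[67 79 60 -]

Answer: 67 79 60 -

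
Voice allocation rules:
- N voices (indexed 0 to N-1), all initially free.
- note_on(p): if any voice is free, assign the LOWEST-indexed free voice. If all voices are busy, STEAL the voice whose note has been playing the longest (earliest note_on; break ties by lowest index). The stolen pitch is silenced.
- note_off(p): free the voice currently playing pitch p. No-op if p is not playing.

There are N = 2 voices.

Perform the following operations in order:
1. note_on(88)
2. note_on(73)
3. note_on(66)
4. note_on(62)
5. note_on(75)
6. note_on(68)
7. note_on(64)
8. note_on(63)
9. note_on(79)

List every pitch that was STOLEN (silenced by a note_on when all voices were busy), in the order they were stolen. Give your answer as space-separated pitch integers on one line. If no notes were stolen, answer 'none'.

Op 1: note_on(88): voice 0 is free -> assigned | voices=[88 -]
Op 2: note_on(73): voice 1 is free -> assigned | voices=[88 73]
Op 3: note_on(66): all voices busy, STEAL voice 0 (pitch 88, oldest) -> assign | voices=[66 73]
Op 4: note_on(62): all voices busy, STEAL voice 1 (pitch 73, oldest) -> assign | voices=[66 62]
Op 5: note_on(75): all voices busy, STEAL voice 0 (pitch 66, oldest) -> assign | voices=[75 62]
Op 6: note_on(68): all voices busy, STEAL voice 1 (pitch 62, oldest) -> assign | voices=[75 68]
Op 7: note_on(64): all voices busy, STEAL voice 0 (pitch 75, oldest) -> assign | voices=[64 68]
Op 8: note_on(63): all voices busy, STEAL voice 1 (pitch 68, oldest) -> assign | voices=[64 63]
Op 9: note_on(79): all voices busy, STEAL voice 0 (pitch 64, oldest) -> assign | voices=[79 63]

Answer: 88 73 66 62 75 68 64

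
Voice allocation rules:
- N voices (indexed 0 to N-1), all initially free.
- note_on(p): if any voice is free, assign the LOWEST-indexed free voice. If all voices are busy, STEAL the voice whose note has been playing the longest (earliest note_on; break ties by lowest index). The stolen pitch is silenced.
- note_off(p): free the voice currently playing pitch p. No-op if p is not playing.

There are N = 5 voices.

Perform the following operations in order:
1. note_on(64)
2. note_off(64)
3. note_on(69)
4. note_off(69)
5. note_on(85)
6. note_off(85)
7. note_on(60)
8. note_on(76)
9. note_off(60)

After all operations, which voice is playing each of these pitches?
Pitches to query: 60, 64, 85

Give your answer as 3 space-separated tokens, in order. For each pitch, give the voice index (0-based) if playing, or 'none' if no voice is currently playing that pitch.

Op 1: note_on(64): voice 0 is free -> assigned | voices=[64 - - - -]
Op 2: note_off(64): free voice 0 | voices=[- - - - -]
Op 3: note_on(69): voice 0 is free -> assigned | voices=[69 - - - -]
Op 4: note_off(69): free voice 0 | voices=[- - - - -]
Op 5: note_on(85): voice 0 is free -> assigned | voices=[85 - - - -]
Op 6: note_off(85): free voice 0 | voices=[- - - - -]
Op 7: note_on(60): voice 0 is free -> assigned | voices=[60 - - - -]
Op 8: note_on(76): voice 1 is free -> assigned | voices=[60 76 - - -]
Op 9: note_off(60): free voice 0 | voices=[- 76 - - -]

Answer: none none none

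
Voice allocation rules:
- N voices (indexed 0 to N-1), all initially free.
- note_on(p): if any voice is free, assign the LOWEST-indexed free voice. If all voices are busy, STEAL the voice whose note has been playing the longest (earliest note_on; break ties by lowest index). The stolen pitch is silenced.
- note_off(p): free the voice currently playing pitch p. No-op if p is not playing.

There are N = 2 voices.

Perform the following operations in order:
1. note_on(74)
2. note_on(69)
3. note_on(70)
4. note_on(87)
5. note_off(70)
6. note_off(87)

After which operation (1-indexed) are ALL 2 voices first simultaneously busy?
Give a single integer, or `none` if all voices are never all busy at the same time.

Answer: 2

Derivation:
Op 1: note_on(74): voice 0 is free -> assigned | voices=[74 -]
Op 2: note_on(69): voice 1 is free -> assigned | voices=[74 69]
Op 3: note_on(70): all voices busy, STEAL voice 0 (pitch 74, oldest) -> assign | voices=[70 69]
Op 4: note_on(87): all voices busy, STEAL voice 1 (pitch 69, oldest) -> assign | voices=[70 87]
Op 5: note_off(70): free voice 0 | voices=[- 87]
Op 6: note_off(87): free voice 1 | voices=[- -]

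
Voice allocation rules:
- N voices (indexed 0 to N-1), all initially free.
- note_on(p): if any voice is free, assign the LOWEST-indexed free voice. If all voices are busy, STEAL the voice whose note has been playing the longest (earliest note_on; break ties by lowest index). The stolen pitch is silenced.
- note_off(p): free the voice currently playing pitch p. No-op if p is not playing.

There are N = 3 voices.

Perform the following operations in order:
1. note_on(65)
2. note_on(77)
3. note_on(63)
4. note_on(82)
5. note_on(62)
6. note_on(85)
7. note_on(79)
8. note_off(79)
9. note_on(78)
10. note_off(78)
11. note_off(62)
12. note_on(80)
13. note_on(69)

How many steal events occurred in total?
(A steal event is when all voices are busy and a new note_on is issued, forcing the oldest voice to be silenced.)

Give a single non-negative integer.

Answer: 4

Derivation:
Op 1: note_on(65): voice 0 is free -> assigned | voices=[65 - -]
Op 2: note_on(77): voice 1 is free -> assigned | voices=[65 77 -]
Op 3: note_on(63): voice 2 is free -> assigned | voices=[65 77 63]
Op 4: note_on(82): all voices busy, STEAL voice 0 (pitch 65, oldest) -> assign | voices=[82 77 63]
Op 5: note_on(62): all voices busy, STEAL voice 1 (pitch 77, oldest) -> assign | voices=[82 62 63]
Op 6: note_on(85): all voices busy, STEAL voice 2 (pitch 63, oldest) -> assign | voices=[82 62 85]
Op 7: note_on(79): all voices busy, STEAL voice 0 (pitch 82, oldest) -> assign | voices=[79 62 85]
Op 8: note_off(79): free voice 0 | voices=[- 62 85]
Op 9: note_on(78): voice 0 is free -> assigned | voices=[78 62 85]
Op 10: note_off(78): free voice 0 | voices=[- 62 85]
Op 11: note_off(62): free voice 1 | voices=[- - 85]
Op 12: note_on(80): voice 0 is free -> assigned | voices=[80 - 85]
Op 13: note_on(69): voice 1 is free -> assigned | voices=[80 69 85]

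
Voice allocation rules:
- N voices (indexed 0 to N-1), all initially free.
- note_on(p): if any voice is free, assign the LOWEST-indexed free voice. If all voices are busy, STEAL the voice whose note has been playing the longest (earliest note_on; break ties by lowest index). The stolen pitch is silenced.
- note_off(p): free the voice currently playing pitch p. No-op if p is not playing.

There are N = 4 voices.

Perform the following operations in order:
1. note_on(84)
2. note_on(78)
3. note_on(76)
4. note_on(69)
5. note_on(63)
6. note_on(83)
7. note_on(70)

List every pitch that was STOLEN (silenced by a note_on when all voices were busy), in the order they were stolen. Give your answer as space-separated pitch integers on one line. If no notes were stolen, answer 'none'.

Answer: 84 78 76

Derivation:
Op 1: note_on(84): voice 0 is free -> assigned | voices=[84 - - -]
Op 2: note_on(78): voice 1 is free -> assigned | voices=[84 78 - -]
Op 3: note_on(76): voice 2 is free -> assigned | voices=[84 78 76 -]
Op 4: note_on(69): voice 3 is free -> assigned | voices=[84 78 76 69]
Op 5: note_on(63): all voices busy, STEAL voice 0 (pitch 84, oldest) -> assign | voices=[63 78 76 69]
Op 6: note_on(83): all voices busy, STEAL voice 1 (pitch 78, oldest) -> assign | voices=[63 83 76 69]
Op 7: note_on(70): all voices busy, STEAL voice 2 (pitch 76, oldest) -> assign | voices=[63 83 70 69]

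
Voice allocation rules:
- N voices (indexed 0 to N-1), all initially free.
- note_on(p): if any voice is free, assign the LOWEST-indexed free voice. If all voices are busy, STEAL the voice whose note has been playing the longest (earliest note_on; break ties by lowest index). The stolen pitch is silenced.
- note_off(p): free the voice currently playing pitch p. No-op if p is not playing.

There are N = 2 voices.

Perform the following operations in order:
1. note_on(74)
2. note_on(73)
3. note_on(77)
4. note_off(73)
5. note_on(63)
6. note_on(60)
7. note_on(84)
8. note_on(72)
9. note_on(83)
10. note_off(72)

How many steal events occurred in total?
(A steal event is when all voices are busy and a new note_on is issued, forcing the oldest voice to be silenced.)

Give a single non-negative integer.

Op 1: note_on(74): voice 0 is free -> assigned | voices=[74 -]
Op 2: note_on(73): voice 1 is free -> assigned | voices=[74 73]
Op 3: note_on(77): all voices busy, STEAL voice 0 (pitch 74, oldest) -> assign | voices=[77 73]
Op 4: note_off(73): free voice 1 | voices=[77 -]
Op 5: note_on(63): voice 1 is free -> assigned | voices=[77 63]
Op 6: note_on(60): all voices busy, STEAL voice 0 (pitch 77, oldest) -> assign | voices=[60 63]
Op 7: note_on(84): all voices busy, STEAL voice 1 (pitch 63, oldest) -> assign | voices=[60 84]
Op 8: note_on(72): all voices busy, STEAL voice 0 (pitch 60, oldest) -> assign | voices=[72 84]
Op 9: note_on(83): all voices busy, STEAL voice 1 (pitch 84, oldest) -> assign | voices=[72 83]
Op 10: note_off(72): free voice 0 | voices=[- 83]

Answer: 5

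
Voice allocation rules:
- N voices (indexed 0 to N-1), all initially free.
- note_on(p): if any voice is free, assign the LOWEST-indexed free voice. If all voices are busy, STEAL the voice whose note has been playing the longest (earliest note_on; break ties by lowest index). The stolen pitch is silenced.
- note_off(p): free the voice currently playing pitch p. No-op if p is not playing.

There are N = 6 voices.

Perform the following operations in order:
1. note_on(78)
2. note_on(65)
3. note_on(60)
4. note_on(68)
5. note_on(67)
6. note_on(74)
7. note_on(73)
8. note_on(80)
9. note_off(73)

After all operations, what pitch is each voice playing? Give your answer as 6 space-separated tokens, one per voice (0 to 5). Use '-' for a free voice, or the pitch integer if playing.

Op 1: note_on(78): voice 0 is free -> assigned | voices=[78 - - - - -]
Op 2: note_on(65): voice 1 is free -> assigned | voices=[78 65 - - - -]
Op 3: note_on(60): voice 2 is free -> assigned | voices=[78 65 60 - - -]
Op 4: note_on(68): voice 3 is free -> assigned | voices=[78 65 60 68 - -]
Op 5: note_on(67): voice 4 is free -> assigned | voices=[78 65 60 68 67 -]
Op 6: note_on(74): voice 5 is free -> assigned | voices=[78 65 60 68 67 74]
Op 7: note_on(73): all voices busy, STEAL voice 0 (pitch 78, oldest) -> assign | voices=[73 65 60 68 67 74]
Op 8: note_on(80): all voices busy, STEAL voice 1 (pitch 65, oldest) -> assign | voices=[73 80 60 68 67 74]
Op 9: note_off(73): free voice 0 | voices=[- 80 60 68 67 74]

Answer: - 80 60 68 67 74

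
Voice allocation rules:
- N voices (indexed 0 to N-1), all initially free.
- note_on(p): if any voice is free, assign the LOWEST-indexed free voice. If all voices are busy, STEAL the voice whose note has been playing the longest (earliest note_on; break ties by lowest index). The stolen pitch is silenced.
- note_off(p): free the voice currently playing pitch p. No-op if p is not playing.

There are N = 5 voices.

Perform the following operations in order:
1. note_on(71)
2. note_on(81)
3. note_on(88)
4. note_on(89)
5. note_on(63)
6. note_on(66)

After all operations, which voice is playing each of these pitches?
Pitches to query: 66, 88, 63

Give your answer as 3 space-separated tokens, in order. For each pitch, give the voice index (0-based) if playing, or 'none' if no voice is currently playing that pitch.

Answer: 0 2 4

Derivation:
Op 1: note_on(71): voice 0 is free -> assigned | voices=[71 - - - -]
Op 2: note_on(81): voice 1 is free -> assigned | voices=[71 81 - - -]
Op 3: note_on(88): voice 2 is free -> assigned | voices=[71 81 88 - -]
Op 4: note_on(89): voice 3 is free -> assigned | voices=[71 81 88 89 -]
Op 5: note_on(63): voice 4 is free -> assigned | voices=[71 81 88 89 63]
Op 6: note_on(66): all voices busy, STEAL voice 0 (pitch 71, oldest) -> assign | voices=[66 81 88 89 63]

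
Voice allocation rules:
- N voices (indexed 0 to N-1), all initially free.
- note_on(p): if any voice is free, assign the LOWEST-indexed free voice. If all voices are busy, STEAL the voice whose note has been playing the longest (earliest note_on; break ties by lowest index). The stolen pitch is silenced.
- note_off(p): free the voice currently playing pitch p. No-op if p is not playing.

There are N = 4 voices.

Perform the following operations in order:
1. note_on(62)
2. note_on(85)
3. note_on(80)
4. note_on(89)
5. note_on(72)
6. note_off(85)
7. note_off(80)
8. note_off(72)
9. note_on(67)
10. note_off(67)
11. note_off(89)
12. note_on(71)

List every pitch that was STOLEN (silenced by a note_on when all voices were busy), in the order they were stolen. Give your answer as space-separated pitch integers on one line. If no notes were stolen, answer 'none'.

Answer: 62

Derivation:
Op 1: note_on(62): voice 0 is free -> assigned | voices=[62 - - -]
Op 2: note_on(85): voice 1 is free -> assigned | voices=[62 85 - -]
Op 3: note_on(80): voice 2 is free -> assigned | voices=[62 85 80 -]
Op 4: note_on(89): voice 3 is free -> assigned | voices=[62 85 80 89]
Op 5: note_on(72): all voices busy, STEAL voice 0 (pitch 62, oldest) -> assign | voices=[72 85 80 89]
Op 6: note_off(85): free voice 1 | voices=[72 - 80 89]
Op 7: note_off(80): free voice 2 | voices=[72 - - 89]
Op 8: note_off(72): free voice 0 | voices=[- - - 89]
Op 9: note_on(67): voice 0 is free -> assigned | voices=[67 - - 89]
Op 10: note_off(67): free voice 0 | voices=[- - - 89]
Op 11: note_off(89): free voice 3 | voices=[- - - -]
Op 12: note_on(71): voice 0 is free -> assigned | voices=[71 - - -]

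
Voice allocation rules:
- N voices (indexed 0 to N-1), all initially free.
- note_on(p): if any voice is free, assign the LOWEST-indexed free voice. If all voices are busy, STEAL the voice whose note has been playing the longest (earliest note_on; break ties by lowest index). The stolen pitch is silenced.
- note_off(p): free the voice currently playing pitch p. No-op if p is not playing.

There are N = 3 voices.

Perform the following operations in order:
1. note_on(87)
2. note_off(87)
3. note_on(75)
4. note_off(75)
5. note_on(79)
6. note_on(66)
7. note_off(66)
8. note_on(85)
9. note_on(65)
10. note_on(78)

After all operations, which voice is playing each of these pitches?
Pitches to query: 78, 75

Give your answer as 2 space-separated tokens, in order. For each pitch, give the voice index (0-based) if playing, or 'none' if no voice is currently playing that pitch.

Op 1: note_on(87): voice 0 is free -> assigned | voices=[87 - -]
Op 2: note_off(87): free voice 0 | voices=[- - -]
Op 3: note_on(75): voice 0 is free -> assigned | voices=[75 - -]
Op 4: note_off(75): free voice 0 | voices=[- - -]
Op 5: note_on(79): voice 0 is free -> assigned | voices=[79 - -]
Op 6: note_on(66): voice 1 is free -> assigned | voices=[79 66 -]
Op 7: note_off(66): free voice 1 | voices=[79 - -]
Op 8: note_on(85): voice 1 is free -> assigned | voices=[79 85 -]
Op 9: note_on(65): voice 2 is free -> assigned | voices=[79 85 65]
Op 10: note_on(78): all voices busy, STEAL voice 0 (pitch 79, oldest) -> assign | voices=[78 85 65]

Answer: 0 none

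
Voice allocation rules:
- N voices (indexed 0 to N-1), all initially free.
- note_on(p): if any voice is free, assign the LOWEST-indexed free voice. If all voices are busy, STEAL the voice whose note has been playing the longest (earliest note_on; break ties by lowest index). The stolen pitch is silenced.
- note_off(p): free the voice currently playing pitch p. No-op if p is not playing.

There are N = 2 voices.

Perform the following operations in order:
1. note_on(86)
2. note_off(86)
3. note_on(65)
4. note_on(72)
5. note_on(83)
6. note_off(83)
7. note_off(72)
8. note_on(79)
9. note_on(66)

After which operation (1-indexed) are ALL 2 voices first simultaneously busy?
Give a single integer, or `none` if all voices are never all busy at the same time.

Op 1: note_on(86): voice 0 is free -> assigned | voices=[86 -]
Op 2: note_off(86): free voice 0 | voices=[- -]
Op 3: note_on(65): voice 0 is free -> assigned | voices=[65 -]
Op 4: note_on(72): voice 1 is free -> assigned | voices=[65 72]
Op 5: note_on(83): all voices busy, STEAL voice 0 (pitch 65, oldest) -> assign | voices=[83 72]
Op 6: note_off(83): free voice 0 | voices=[- 72]
Op 7: note_off(72): free voice 1 | voices=[- -]
Op 8: note_on(79): voice 0 is free -> assigned | voices=[79 -]
Op 9: note_on(66): voice 1 is free -> assigned | voices=[79 66]

Answer: 4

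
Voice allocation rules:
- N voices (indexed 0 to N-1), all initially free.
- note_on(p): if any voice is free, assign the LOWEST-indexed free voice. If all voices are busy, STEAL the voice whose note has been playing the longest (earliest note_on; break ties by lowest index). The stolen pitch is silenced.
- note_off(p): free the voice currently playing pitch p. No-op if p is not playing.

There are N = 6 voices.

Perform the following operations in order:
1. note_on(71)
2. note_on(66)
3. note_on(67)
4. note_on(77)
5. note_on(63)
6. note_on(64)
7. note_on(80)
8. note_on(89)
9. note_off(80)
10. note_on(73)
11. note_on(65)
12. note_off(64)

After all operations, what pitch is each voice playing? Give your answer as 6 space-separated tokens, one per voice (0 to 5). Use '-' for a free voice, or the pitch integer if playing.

Answer: 73 89 65 77 63 -

Derivation:
Op 1: note_on(71): voice 0 is free -> assigned | voices=[71 - - - - -]
Op 2: note_on(66): voice 1 is free -> assigned | voices=[71 66 - - - -]
Op 3: note_on(67): voice 2 is free -> assigned | voices=[71 66 67 - - -]
Op 4: note_on(77): voice 3 is free -> assigned | voices=[71 66 67 77 - -]
Op 5: note_on(63): voice 4 is free -> assigned | voices=[71 66 67 77 63 -]
Op 6: note_on(64): voice 5 is free -> assigned | voices=[71 66 67 77 63 64]
Op 7: note_on(80): all voices busy, STEAL voice 0 (pitch 71, oldest) -> assign | voices=[80 66 67 77 63 64]
Op 8: note_on(89): all voices busy, STEAL voice 1 (pitch 66, oldest) -> assign | voices=[80 89 67 77 63 64]
Op 9: note_off(80): free voice 0 | voices=[- 89 67 77 63 64]
Op 10: note_on(73): voice 0 is free -> assigned | voices=[73 89 67 77 63 64]
Op 11: note_on(65): all voices busy, STEAL voice 2 (pitch 67, oldest) -> assign | voices=[73 89 65 77 63 64]
Op 12: note_off(64): free voice 5 | voices=[73 89 65 77 63 -]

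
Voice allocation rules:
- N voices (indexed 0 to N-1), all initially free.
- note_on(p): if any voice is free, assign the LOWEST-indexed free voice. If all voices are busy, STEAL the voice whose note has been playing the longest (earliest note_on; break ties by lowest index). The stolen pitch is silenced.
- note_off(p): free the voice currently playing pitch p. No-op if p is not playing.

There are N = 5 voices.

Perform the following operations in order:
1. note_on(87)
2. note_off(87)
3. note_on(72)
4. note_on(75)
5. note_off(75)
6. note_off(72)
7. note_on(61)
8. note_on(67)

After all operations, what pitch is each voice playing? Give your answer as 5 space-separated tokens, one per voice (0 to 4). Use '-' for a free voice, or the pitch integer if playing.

Op 1: note_on(87): voice 0 is free -> assigned | voices=[87 - - - -]
Op 2: note_off(87): free voice 0 | voices=[- - - - -]
Op 3: note_on(72): voice 0 is free -> assigned | voices=[72 - - - -]
Op 4: note_on(75): voice 1 is free -> assigned | voices=[72 75 - - -]
Op 5: note_off(75): free voice 1 | voices=[72 - - - -]
Op 6: note_off(72): free voice 0 | voices=[- - - - -]
Op 7: note_on(61): voice 0 is free -> assigned | voices=[61 - - - -]
Op 8: note_on(67): voice 1 is free -> assigned | voices=[61 67 - - -]

Answer: 61 67 - - -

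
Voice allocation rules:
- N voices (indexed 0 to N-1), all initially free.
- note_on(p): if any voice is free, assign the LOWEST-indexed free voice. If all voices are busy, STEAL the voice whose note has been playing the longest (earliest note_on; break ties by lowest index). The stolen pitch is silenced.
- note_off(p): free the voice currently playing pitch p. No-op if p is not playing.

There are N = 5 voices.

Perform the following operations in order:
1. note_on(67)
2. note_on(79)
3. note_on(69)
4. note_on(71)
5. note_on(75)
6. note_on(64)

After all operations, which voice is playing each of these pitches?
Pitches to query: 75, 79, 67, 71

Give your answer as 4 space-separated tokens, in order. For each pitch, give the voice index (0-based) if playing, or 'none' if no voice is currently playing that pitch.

Answer: 4 1 none 3

Derivation:
Op 1: note_on(67): voice 0 is free -> assigned | voices=[67 - - - -]
Op 2: note_on(79): voice 1 is free -> assigned | voices=[67 79 - - -]
Op 3: note_on(69): voice 2 is free -> assigned | voices=[67 79 69 - -]
Op 4: note_on(71): voice 3 is free -> assigned | voices=[67 79 69 71 -]
Op 5: note_on(75): voice 4 is free -> assigned | voices=[67 79 69 71 75]
Op 6: note_on(64): all voices busy, STEAL voice 0 (pitch 67, oldest) -> assign | voices=[64 79 69 71 75]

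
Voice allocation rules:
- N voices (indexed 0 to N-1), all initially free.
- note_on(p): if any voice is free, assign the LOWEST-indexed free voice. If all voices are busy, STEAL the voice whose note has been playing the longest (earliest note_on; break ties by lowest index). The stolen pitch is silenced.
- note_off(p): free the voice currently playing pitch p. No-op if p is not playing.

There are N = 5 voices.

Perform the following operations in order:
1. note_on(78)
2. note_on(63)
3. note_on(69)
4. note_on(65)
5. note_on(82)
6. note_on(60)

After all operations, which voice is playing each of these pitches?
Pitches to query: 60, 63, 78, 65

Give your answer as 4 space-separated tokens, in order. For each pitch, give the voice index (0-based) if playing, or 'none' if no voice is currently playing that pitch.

Answer: 0 1 none 3

Derivation:
Op 1: note_on(78): voice 0 is free -> assigned | voices=[78 - - - -]
Op 2: note_on(63): voice 1 is free -> assigned | voices=[78 63 - - -]
Op 3: note_on(69): voice 2 is free -> assigned | voices=[78 63 69 - -]
Op 4: note_on(65): voice 3 is free -> assigned | voices=[78 63 69 65 -]
Op 5: note_on(82): voice 4 is free -> assigned | voices=[78 63 69 65 82]
Op 6: note_on(60): all voices busy, STEAL voice 0 (pitch 78, oldest) -> assign | voices=[60 63 69 65 82]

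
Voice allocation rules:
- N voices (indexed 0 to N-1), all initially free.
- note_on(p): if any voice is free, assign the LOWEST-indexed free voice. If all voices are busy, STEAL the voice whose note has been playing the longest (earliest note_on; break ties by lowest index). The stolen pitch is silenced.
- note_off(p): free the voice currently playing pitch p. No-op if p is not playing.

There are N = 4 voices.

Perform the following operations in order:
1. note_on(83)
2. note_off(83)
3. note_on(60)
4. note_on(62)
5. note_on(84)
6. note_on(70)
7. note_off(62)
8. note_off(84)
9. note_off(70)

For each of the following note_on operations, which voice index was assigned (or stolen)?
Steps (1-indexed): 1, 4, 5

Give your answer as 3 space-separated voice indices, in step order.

Op 1: note_on(83): voice 0 is free -> assigned | voices=[83 - - -]
Op 2: note_off(83): free voice 0 | voices=[- - - -]
Op 3: note_on(60): voice 0 is free -> assigned | voices=[60 - - -]
Op 4: note_on(62): voice 1 is free -> assigned | voices=[60 62 - -]
Op 5: note_on(84): voice 2 is free -> assigned | voices=[60 62 84 -]
Op 6: note_on(70): voice 3 is free -> assigned | voices=[60 62 84 70]
Op 7: note_off(62): free voice 1 | voices=[60 - 84 70]
Op 8: note_off(84): free voice 2 | voices=[60 - - 70]
Op 9: note_off(70): free voice 3 | voices=[60 - - -]

Answer: 0 1 2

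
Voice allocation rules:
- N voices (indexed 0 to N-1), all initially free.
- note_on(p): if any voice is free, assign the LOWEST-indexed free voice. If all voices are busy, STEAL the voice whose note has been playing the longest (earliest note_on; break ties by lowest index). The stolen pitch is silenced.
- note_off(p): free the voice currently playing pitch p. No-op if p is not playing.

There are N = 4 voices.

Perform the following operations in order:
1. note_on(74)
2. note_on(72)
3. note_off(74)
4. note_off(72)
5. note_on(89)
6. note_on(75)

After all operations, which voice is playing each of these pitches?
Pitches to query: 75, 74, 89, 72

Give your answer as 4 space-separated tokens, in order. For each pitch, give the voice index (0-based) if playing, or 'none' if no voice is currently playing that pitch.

Answer: 1 none 0 none

Derivation:
Op 1: note_on(74): voice 0 is free -> assigned | voices=[74 - - -]
Op 2: note_on(72): voice 1 is free -> assigned | voices=[74 72 - -]
Op 3: note_off(74): free voice 0 | voices=[- 72 - -]
Op 4: note_off(72): free voice 1 | voices=[- - - -]
Op 5: note_on(89): voice 0 is free -> assigned | voices=[89 - - -]
Op 6: note_on(75): voice 1 is free -> assigned | voices=[89 75 - -]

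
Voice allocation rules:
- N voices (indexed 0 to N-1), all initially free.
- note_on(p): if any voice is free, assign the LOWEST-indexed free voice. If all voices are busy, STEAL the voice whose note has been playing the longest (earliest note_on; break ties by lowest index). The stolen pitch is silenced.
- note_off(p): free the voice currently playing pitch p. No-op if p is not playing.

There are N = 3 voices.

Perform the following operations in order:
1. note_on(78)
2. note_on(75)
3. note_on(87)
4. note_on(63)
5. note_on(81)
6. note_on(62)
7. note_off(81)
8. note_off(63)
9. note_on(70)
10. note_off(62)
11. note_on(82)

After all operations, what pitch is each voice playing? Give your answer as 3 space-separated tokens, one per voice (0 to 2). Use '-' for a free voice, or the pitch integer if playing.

Answer: 70 82 -

Derivation:
Op 1: note_on(78): voice 0 is free -> assigned | voices=[78 - -]
Op 2: note_on(75): voice 1 is free -> assigned | voices=[78 75 -]
Op 3: note_on(87): voice 2 is free -> assigned | voices=[78 75 87]
Op 4: note_on(63): all voices busy, STEAL voice 0 (pitch 78, oldest) -> assign | voices=[63 75 87]
Op 5: note_on(81): all voices busy, STEAL voice 1 (pitch 75, oldest) -> assign | voices=[63 81 87]
Op 6: note_on(62): all voices busy, STEAL voice 2 (pitch 87, oldest) -> assign | voices=[63 81 62]
Op 7: note_off(81): free voice 1 | voices=[63 - 62]
Op 8: note_off(63): free voice 0 | voices=[- - 62]
Op 9: note_on(70): voice 0 is free -> assigned | voices=[70 - 62]
Op 10: note_off(62): free voice 2 | voices=[70 - -]
Op 11: note_on(82): voice 1 is free -> assigned | voices=[70 82 -]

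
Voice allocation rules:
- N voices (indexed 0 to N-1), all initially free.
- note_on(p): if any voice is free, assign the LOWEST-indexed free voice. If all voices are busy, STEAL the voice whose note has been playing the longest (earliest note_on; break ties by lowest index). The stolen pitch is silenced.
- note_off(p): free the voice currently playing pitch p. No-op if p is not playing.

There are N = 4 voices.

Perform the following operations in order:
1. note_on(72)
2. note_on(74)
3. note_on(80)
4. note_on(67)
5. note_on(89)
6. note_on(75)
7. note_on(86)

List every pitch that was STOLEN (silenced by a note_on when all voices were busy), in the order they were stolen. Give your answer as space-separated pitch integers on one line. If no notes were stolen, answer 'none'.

Answer: 72 74 80

Derivation:
Op 1: note_on(72): voice 0 is free -> assigned | voices=[72 - - -]
Op 2: note_on(74): voice 1 is free -> assigned | voices=[72 74 - -]
Op 3: note_on(80): voice 2 is free -> assigned | voices=[72 74 80 -]
Op 4: note_on(67): voice 3 is free -> assigned | voices=[72 74 80 67]
Op 5: note_on(89): all voices busy, STEAL voice 0 (pitch 72, oldest) -> assign | voices=[89 74 80 67]
Op 6: note_on(75): all voices busy, STEAL voice 1 (pitch 74, oldest) -> assign | voices=[89 75 80 67]
Op 7: note_on(86): all voices busy, STEAL voice 2 (pitch 80, oldest) -> assign | voices=[89 75 86 67]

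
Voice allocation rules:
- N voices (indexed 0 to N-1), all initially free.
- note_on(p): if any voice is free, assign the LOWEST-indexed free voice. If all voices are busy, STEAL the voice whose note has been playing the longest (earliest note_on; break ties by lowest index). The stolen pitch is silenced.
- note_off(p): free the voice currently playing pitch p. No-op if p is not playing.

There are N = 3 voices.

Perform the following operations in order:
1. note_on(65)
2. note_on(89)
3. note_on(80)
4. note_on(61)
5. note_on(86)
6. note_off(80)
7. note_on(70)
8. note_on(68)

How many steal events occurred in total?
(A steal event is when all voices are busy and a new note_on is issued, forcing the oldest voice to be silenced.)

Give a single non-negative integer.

Answer: 3

Derivation:
Op 1: note_on(65): voice 0 is free -> assigned | voices=[65 - -]
Op 2: note_on(89): voice 1 is free -> assigned | voices=[65 89 -]
Op 3: note_on(80): voice 2 is free -> assigned | voices=[65 89 80]
Op 4: note_on(61): all voices busy, STEAL voice 0 (pitch 65, oldest) -> assign | voices=[61 89 80]
Op 5: note_on(86): all voices busy, STEAL voice 1 (pitch 89, oldest) -> assign | voices=[61 86 80]
Op 6: note_off(80): free voice 2 | voices=[61 86 -]
Op 7: note_on(70): voice 2 is free -> assigned | voices=[61 86 70]
Op 8: note_on(68): all voices busy, STEAL voice 0 (pitch 61, oldest) -> assign | voices=[68 86 70]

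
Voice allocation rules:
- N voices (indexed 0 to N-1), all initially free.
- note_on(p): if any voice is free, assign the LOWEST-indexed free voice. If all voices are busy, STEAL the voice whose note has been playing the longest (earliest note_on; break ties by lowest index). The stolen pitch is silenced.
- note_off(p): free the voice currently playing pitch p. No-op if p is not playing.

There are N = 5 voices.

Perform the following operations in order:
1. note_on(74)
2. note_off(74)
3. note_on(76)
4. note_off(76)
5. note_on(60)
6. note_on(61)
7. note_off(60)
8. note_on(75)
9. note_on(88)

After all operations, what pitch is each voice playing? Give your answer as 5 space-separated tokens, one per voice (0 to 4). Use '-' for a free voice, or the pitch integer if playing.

Answer: 75 61 88 - -

Derivation:
Op 1: note_on(74): voice 0 is free -> assigned | voices=[74 - - - -]
Op 2: note_off(74): free voice 0 | voices=[- - - - -]
Op 3: note_on(76): voice 0 is free -> assigned | voices=[76 - - - -]
Op 4: note_off(76): free voice 0 | voices=[- - - - -]
Op 5: note_on(60): voice 0 is free -> assigned | voices=[60 - - - -]
Op 6: note_on(61): voice 1 is free -> assigned | voices=[60 61 - - -]
Op 7: note_off(60): free voice 0 | voices=[- 61 - - -]
Op 8: note_on(75): voice 0 is free -> assigned | voices=[75 61 - - -]
Op 9: note_on(88): voice 2 is free -> assigned | voices=[75 61 88 - -]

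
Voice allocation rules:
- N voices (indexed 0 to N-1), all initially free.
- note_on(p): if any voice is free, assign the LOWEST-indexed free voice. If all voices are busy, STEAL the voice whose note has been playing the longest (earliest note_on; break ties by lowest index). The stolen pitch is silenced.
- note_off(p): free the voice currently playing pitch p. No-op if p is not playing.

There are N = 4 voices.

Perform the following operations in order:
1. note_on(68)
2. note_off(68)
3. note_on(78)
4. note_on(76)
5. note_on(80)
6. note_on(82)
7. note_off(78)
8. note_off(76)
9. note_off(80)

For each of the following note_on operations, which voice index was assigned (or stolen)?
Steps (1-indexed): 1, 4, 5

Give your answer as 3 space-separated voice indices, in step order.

Answer: 0 1 2

Derivation:
Op 1: note_on(68): voice 0 is free -> assigned | voices=[68 - - -]
Op 2: note_off(68): free voice 0 | voices=[- - - -]
Op 3: note_on(78): voice 0 is free -> assigned | voices=[78 - - -]
Op 4: note_on(76): voice 1 is free -> assigned | voices=[78 76 - -]
Op 5: note_on(80): voice 2 is free -> assigned | voices=[78 76 80 -]
Op 6: note_on(82): voice 3 is free -> assigned | voices=[78 76 80 82]
Op 7: note_off(78): free voice 0 | voices=[- 76 80 82]
Op 8: note_off(76): free voice 1 | voices=[- - 80 82]
Op 9: note_off(80): free voice 2 | voices=[- - - 82]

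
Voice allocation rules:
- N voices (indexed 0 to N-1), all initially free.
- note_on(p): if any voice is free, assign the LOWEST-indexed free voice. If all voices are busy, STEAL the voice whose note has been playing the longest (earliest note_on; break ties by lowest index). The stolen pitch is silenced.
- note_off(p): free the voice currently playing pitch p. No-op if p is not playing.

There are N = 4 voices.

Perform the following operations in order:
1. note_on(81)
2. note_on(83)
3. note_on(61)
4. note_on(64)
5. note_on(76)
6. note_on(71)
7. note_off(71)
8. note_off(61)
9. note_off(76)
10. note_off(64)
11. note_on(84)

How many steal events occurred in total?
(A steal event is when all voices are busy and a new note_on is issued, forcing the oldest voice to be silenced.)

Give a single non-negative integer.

Op 1: note_on(81): voice 0 is free -> assigned | voices=[81 - - -]
Op 2: note_on(83): voice 1 is free -> assigned | voices=[81 83 - -]
Op 3: note_on(61): voice 2 is free -> assigned | voices=[81 83 61 -]
Op 4: note_on(64): voice 3 is free -> assigned | voices=[81 83 61 64]
Op 5: note_on(76): all voices busy, STEAL voice 0 (pitch 81, oldest) -> assign | voices=[76 83 61 64]
Op 6: note_on(71): all voices busy, STEAL voice 1 (pitch 83, oldest) -> assign | voices=[76 71 61 64]
Op 7: note_off(71): free voice 1 | voices=[76 - 61 64]
Op 8: note_off(61): free voice 2 | voices=[76 - - 64]
Op 9: note_off(76): free voice 0 | voices=[- - - 64]
Op 10: note_off(64): free voice 3 | voices=[- - - -]
Op 11: note_on(84): voice 0 is free -> assigned | voices=[84 - - -]

Answer: 2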